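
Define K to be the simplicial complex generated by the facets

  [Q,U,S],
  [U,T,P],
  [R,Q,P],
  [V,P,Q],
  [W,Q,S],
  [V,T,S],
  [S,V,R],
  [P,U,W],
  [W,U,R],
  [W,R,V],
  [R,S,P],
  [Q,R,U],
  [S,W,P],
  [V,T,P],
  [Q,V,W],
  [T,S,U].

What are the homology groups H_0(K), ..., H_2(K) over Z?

H_0 = Z,  H_1 = Z^2,  H_2 = Z.

We work with the vertex ordering P < Q < R < S < T < U < V < W. The simplices of K, each written with vertices in increasing order, are:

  0-simplices (8): P, Q, R, S, T, U, V, W
  1-simplices (24): PQ, PR, PS, PT, PU, PV, PW, QR, QS, QU, QV, QW, RS, RU, RV, RW, ST, SU, SV, SW, TU, TV, UW, VW
  2-simplices (16): PQR, PQV, PRS, PSW, PTU, PTV, PUW, QRU, QSU, QSW, QVW, RSV, RUW, RVW, STU, STV

so the chain groups are C_0 ≅ Z^8, C_1 ≅ Z^24, C_2 ≅ Z^16.

The boundary map ∂_1: C_1 → C_0 sends each edge [p,q] (with p < q) to q − p. For instance
  ∂SU = U − S.
The 8×24 boundary matrix has rank 7 and Smith normal form diag(1,1,1,1,1,1,1).

The boundary map ∂_2: C_2 → C_1 sends each 2-simplex [p,q,r] to [q,r] − [p,r] + [p,q]. For instance
  ∂RSV = SV − RV + RS,
  ∂PQV = QV − PV + PQ.
The resulting 24×16 matrix has rank 15, and its Smith normal form has invariant factors (1,1,1,1,1,1,1,1,1,1,1,1,1,1,1).

Now H_k = ker ∂_k / im ∂_{k+1}, so:

  H_0: rank C_0 − rank ∂_1 = 8 − 7 = 1, and the invariant factors of ∂_1 are all 1, so H_0 ≅ Z.
  H_1: rank ker ∂_1 − rank ∂_2 = (24 − 7) − 15 = 2, and the invariant factors of ∂_2 are all 1, so H_1 ≅ Z^2.
  H_2: rank ker ∂_2 − rank ∂_3 = (16 − 15) − 0 = 1, and there is no ∂_3, so H_2 ≅ Z.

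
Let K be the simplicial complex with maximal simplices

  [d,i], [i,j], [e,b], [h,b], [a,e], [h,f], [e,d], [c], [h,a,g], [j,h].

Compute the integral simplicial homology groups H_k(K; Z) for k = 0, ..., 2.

Fix the vertex order a < b < c < d < e < f < g < h < i < j and write every simplex with vertices in increasing order. Then dim K = 2 and the simplices of K are:

  0-simplices (10): a, b, c, d, e, f, g, h, i, j
  1-simplices (11): ae, ag, ah, be, bh, de, di, fh, gh, hj, ij
  2-simplices (1): agh

giving chain groups C_0 ≅ Z^10, C_1 ≅ Z^11, C_2 ≅ Z^1.

Boundary ∂_1: C_1 → C_0 maps an edge to its endpoints' difference, ∂[p,q] = q − p.
This gives a 10×11 integer matrix of rank 8; reducing to Smith normal form yields diagonal entries (1,1,1,1,1,1,1,1).

Boundary ∂_2: C_2 → C_1 sends each 2-simplex [p,q,r] to [q,r] − [p,r] + [p,q]. For instance
  ∂agh = gh − ah + ag.
The 11×1 boundary matrix has rank 1 and Smith normal form diag(1).

Reading off H_k = ker ∂_k / im ∂_{k+1}:

  H_0: rank C_0 − rank ∂_1 = 10 − 8 = 2, and the invariant factors of ∂_1 are all 1, so H_0 = Z^2.
  H_1: rank ker ∂_1 − rank ∂_2 = (11 − 8) − 1 = 2, and the invariant factors of ∂_2 are all 1, so H_1 = Z^2.
  H_2: rank ker ∂_2 − rank ∂_3 = (1 − 1) − 0 = 0, and there is no ∂_3, so H_2 = 0.

As a check, the Euler characteristic is 10 − 11 + 1 = 0, which agrees with 2 − 2 + 0 = 0.

H_0 = Z^2,  H_1 = Z^2,  H_2 = 0.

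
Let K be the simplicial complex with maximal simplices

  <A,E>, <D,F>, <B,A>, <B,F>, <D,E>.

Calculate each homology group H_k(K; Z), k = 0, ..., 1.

Fix the vertex order A < B < D < E < F and write every simplex with vertices in increasing order. Then dim K = 1 and the simplices of K are:

  0-simplices (5): A, B, D, E, F
  1-simplices (5): AB, AE, BF, DE, DF

giving chain groups C_0 ≅ Z^5, C_1 ≅ Z^5.

Boundary ∂_1: C_1 → C_0 is given by ∂[p,q] = [q] − [p].
This gives a 5×5 integer matrix of rank 4; reducing to Smith normal form yields diagonal entries (1,1,1,1).

From H_k ≅ ker(∂_k) / im(∂_{k+1}) we obtain:

  H_0: rank C_0 − rank ∂_1 = 5 − 4 = 1, and the invariant factors of ∂_1 are all 1, so H_0 = Z.
  H_1: rank ker ∂_1 − rank ∂_2 = (5 − 4) − 0 = 1, and there is no ∂_2, so H_1 = Z.

H_0 = Z,  H_1 = Z.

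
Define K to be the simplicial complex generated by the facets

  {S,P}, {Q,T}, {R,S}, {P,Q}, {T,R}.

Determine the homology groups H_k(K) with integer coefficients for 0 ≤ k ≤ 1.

H_0 = Z,  H_1 = Z.

Take the total order P < Q < R < S < T on the vertex set. Then K (dimension 1) consists of the simplices:

  0-simplices (5): P, Q, R, S, T
  1-simplices (5): PQ, PS, QT, RS, RT

Hence C_0 ≅ Z^5, C_1 ≅ Z^5.

Boundary ∂_1: C_1 → C_0 is given by ∂[p,q] = [q] − [p]. For instance
  ∂QT = T − Q.
As a 5×5 matrix over Z this has rank 4, with invariant factors (1,1,1,1).

Now H_k = ker ∂_k / im ∂_{k+1}, so:

  H_0: rank C_0 − rank ∂_1 = 5 − 4 = 1, and the invariant factors of ∂_1 are all 1, so H_0 ≅ Z.
  H_1: rank ker ∂_1 − rank ∂_2 = (5 − 4) − 0 = 1, and there is no ∂_2, so H_1 ≅ Z.

(K is a triangulation of the circle S^1.)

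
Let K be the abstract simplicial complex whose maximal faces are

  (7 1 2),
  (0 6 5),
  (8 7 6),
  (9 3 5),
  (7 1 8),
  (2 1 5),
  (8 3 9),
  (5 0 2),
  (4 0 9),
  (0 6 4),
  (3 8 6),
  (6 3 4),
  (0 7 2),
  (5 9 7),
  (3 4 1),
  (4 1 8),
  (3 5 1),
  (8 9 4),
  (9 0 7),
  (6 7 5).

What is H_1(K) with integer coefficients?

H_1 = Z ⊕ Z/2.

We work with the vertex ordering 0 < 1 < 2 < 3 < 4 < 5 < 6 < 7 < 8 < 9. The simplices of K, each written with vertices in increasing order, are:

  0-simplices (10): [0], [1], [2], [3], [4], [5], [6], [7], [8], [9]
  1-simplices (30): (30 of them)
  2-simplices (20): (20 of them)

Hence C_0 ≅ Z^10, C_1 ≅ Z^30, C_2 ≅ Z^20.

∂_1: C_1 → C_0 is given by ∂[p,q] = [q] − [p].
As a 10×30 matrix over Z this has rank 9, with invariant factors (1,1,1,1,1,1,1,1,1).

The boundary map ∂_2: C_2 → C_1 sends each 2-simplex [p,q,r] to [q,r] − [p,r] + [p,q]. For instance
  ∂[3,4,6] = [4,6] − [3,6] + [3,4],
  ∂[3,5,9] = [5,9] − [3,9] + [3,5].
This gives a 30×20 integer matrix of rank 20; reducing to Smith normal form yields diagonal entries (1,1,1,1,1,1,1,1,1,1,1,1,1,1,1,1,1,1,1,2).

Reading off H_k = ker ∂_k / im ∂_{k+1}:

  H_1: rank ker ∂_1 − rank ∂_2 = (30 − 9) − 20 = 1, and ∂_2 has invariant factor 2 > 1, so H_1 = Z ⊕ Z/2.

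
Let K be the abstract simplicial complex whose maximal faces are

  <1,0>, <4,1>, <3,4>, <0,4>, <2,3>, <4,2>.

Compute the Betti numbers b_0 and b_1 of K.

b_0 = 1, b_1 = 2.

Order the vertices as 0 < 1 < 2 < 3 < 4. Listing each simplex with vertices in this order, K has dimension 1 with simplices:

  0-simplices (5): [0], [1], [2], [3], [4]
  1-simplices (6): [0,1], [0,4], [1,4], [2,3], [2,4], [3,4]

giving chain groups C_0 ≅ Z^5, C_1 ≅ Z^6.

∂_1: C_1 → C_0 maps an edge to its endpoints' difference, ∂[p,q] = q − p.
This gives a 5×6 integer matrix of rank 4; reducing to Smith normal form yields diagonal entries (1,1,1,1).

Computing H_k = (kernel of ∂_k) / (image of ∂_{k+1}):

  H_0: rank C_0 − rank ∂_1 = 5 − 4 = 1, and the invariant factors of ∂_1 are all 1, so H_0 = Z.
  H_1: rank ker ∂_1 − rank ∂_2 = (6 − 4) − 0 = 2, and there is no ∂_2, so H_1 = Z^2.

As a check, the Euler characteristic is 5 − 6 = -1, which agrees with 1 − 2 = -1.

Hence the Betti numbers are b_0 = 1, b_1 = 2.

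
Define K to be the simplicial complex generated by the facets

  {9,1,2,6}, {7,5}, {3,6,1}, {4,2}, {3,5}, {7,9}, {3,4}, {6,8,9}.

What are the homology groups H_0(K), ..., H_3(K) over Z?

H_0 = Z,  H_1 = Z^2,  H_2 = 0,  H_3 = 0.

We work with the vertex ordering 1 < 2 < 3 < 4 < 5 < 6 < 7 < 8 < 9. The simplices of K, each written with vertices in increasing order, are:

  0-simplices (9): [1], [2], [3], [4], [5], [6], [7], [8], [9]
  1-simplices (15): [1,2], [1,3], [1,6], [1,9], [2,4], [2,6], [2,9], [3,4], [3,5], [3,6], [5,7], [6,8], [6,9], [7,9], [8,9]
  2-simplices (6): [1,2,6], [1,2,9], [1,3,6], [1,6,9], [2,6,9], [6,8,9]
  3-simplices (1): [1,2,6,9]

Hence C_0 ≅ Z^9, C_1 ≅ Z^15, C_2 ≅ Z^6, C_3 ≅ Z^1.

The boundary map ∂_1: C_1 → C_0 is given by ∂[p,q] = [q] − [p].
The resulting 9×15 matrix has rank 8, and its Smith normal form has invariant factors (1,1,1,1,1,1,1,1).

∂_2: C_2 → C_1 maps a triangle to the signed sum of its edges. For instance
  ∂[1,2,9] = [2,9] − [1,9] + [1,2],
  ∂[1,3,6] = [3,6] − [1,6] + [1,3].
The resulting 15×6 matrix has rank 5, and its Smith normal form has invariant factors (1,1,1,1,1).

∂_3: C_3 → C_2 sends each 3-simplex σ to the alternating sum Σ_i (−1)^i (σ with its i-th vertex removed). For instance
  ∂[1,2,6,9] = [2,6,9] − [1,6,9] + [1,2,9] − [1,2,6].
The resulting 6×1 matrix has rank 1, and its Smith normal form has invariant factors (1).

Computing H_k = (kernel of ∂_k) / (image of ∂_{k+1}):

  H_0: rank C_0 − rank ∂_1 = 9 − 8 = 1, and the invariant factors of ∂_1 are all 1, so H_0 ≅ Z.
  H_1: rank ker ∂_1 − rank ∂_2 = (15 − 8) − 5 = 2, and the invariant factors of ∂_2 are all 1, so H_1 ≅ Z^2.
  H_2: rank ker ∂_2 − rank ∂_3 = (6 − 5) − 1 = 0, and the invariant factors of ∂_3 are all 1, so H_2 ≅ 0.
  H_3: rank ker ∂_3 − rank ∂_4 = (1 − 1) − 0 = 0, and there is no ∂_4, so H_3 ≅ 0.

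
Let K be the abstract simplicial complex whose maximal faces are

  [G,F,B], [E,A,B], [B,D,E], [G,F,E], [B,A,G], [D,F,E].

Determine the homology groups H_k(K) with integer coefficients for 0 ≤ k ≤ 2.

H_0 ≅ Z,  H_1 ≅ Z,  H_2 = 0.

We work with the vertex ordering A < B < D < E < F < G. The simplices of K, each written with vertices in increasing order, are:

  0-simplices (6): A, B, D, E, F, G
  1-simplices (12): AB, AE, AG, BD, BE, BF, BG, DE, DF, EF, EG, FG
  2-simplices (6): ABE, ABG, BDE, BFG, DEF, EFG

so the chain groups are C_0 ≅ Z^6, C_1 ≅ Z^12, C_2 ≅ Z^6.

∂_1: C_1 → C_0 is given by ∂[p,q] = [q] − [p]. For instance
  ∂FG = G − F.
This gives a 6×12 integer matrix of rank 5; reducing to Smith normal form yields diagonal entries (1,1,1,1,1).

∂_2: C_2 → C_1 maps a triangle to the signed sum of its edges. For instance
  ∂BFG = FG − BG + BF,
  ∂BDE = DE − BE + BD.
The 12×6 boundary matrix has rank 6 and Smith normal form diag(1,1,1,1,1,1).

From H_k ≅ ker(∂_k) / im(∂_{k+1}) we obtain:

  H_0: rank C_0 − rank ∂_1 = 6 − 5 = 1, and the invariant factors of ∂_1 are all 1, so H_0 ≅ Z.
  H_1: rank ker ∂_1 − rank ∂_2 = (12 − 5) − 6 = 1, and the invariant factors of ∂_2 are all 1, so H_1 ≅ Z.
  H_2: rank ker ∂_2 − rank ∂_3 = (6 − 6) − 0 = 0, and there is no ∂_3, so H_2 ≅ 0.

As a check, the Euler characteristic is 6 − 12 + 6 = 0, which agrees with 1 − 1 + 0 = 0.
(K is a triangulation of the cylinder S^1 x I.)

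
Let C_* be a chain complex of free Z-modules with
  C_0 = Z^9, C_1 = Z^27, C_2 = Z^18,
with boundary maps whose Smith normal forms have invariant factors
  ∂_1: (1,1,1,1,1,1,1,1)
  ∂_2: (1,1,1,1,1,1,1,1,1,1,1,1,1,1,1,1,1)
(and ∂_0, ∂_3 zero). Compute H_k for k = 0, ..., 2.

H_0: b_0 = 9 − 0 − 8 = 1; torsion from ∂_1 factors > 1: none. So H_0 = Z.
H_1: b_1 = 27 − 8 − 17 = 2; torsion from ∂_2 factors > 1: none. So H_1 = Z^2.
H_2: b_2 = 18 − 17 − 0 = 1; torsion from ∂_3 factors > 1: none. So H_2 = Z.

H_0 = Z,  H_1 = Z^2,  H_2 = Z.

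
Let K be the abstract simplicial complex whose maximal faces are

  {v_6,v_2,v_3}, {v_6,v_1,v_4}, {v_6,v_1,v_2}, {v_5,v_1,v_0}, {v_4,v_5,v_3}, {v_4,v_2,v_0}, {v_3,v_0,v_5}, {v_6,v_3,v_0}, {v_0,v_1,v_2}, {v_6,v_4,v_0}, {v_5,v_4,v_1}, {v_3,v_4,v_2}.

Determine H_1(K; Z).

Take the total order v_0 < v_1 < v_2 < v_3 < v_4 < v_5 < v_6 on the vertex set. Then K (dimension 2) consists of the simplices:

  0-simplices (7): [v_0], [v_1], [v_2], [v_3], [v_4], [v_5], [v_6]
  1-simplices (18): (18 of them)
  2-simplices (12): (12 of them)

so the chain groups are C_0 ≅ Z^7, C_1 ≅ Z^18, C_2 ≅ Z^12.

Boundary ∂_1: C_1 → C_0 maps an edge to its endpoints' difference, ∂[p,q] = q − p.
As a 7×18 matrix over Z this has rank 6, with invariant factors (1,1,1,1,1,1).

∂_2: C_2 → C_1 sends each 2-simplex [p,q,r] to [q,r] − [p,r] + [p,q]. For instance
  ∂[v_0,v_3,v_5] = [v_3,v_5] − [v_0,v_5] + [v_0,v_3],
  ∂[v_1,v_4,v_5] = [v_4,v_5] − [v_1,v_5] + [v_1,v_4].
This gives a 18×12 integer matrix of rank 12; reducing to Smith normal form yields diagonal entries (1,1,1,1,1,1,1,1,1,1,1,2).

Reading off H_k = ker ∂_k / im ∂_{k+1}:

  H_1: rank ker ∂_1 − rank ∂_2 = (18 − 6) − 12 = 0, and ∂_2 has invariant factor 2 > 1, so H_1 ≅ Z/2Z.

H_1 = Z/2Z.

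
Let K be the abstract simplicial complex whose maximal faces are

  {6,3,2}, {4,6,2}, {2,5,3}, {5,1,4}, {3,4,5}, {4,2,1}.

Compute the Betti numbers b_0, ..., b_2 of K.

Fix the vertex order 1 < 2 < 3 < 4 < 5 < 6 and write every simplex with vertices in increasing order. Then dim K = 2 and the simplices of K are:

  0-simplices (6): [1], [2], [3], [4], [5], [6]
  1-simplices (12): [1,2], [1,4], [1,5], [2,3], [2,4], [2,5], [2,6], [3,4], [3,5], [3,6], [4,5], [4,6]
  2-simplices (6): [1,2,4], [1,4,5], [2,3,5], [2,3,6], [2,4,6], [3,4,5]

giving chain groups C_0 ≅ Z^6, C_1 ≅ Z^12, C_2 ≅ Z^6.

∂_1: C_1 → C_0 is given by ∂[p,q] = [q] − [p].
As a 6×12 matrix over Z this has rank 5, with invariant factors (1,1,1,1,1).

Boundary ∂_2: C_2 → C_1 sends each 2-simplex [p,q,r] to [q,r] − [p,r] + [p,q]. For instance
  ∂[1,2,4] = [2,4] − [1,4] + [1,2],
  ∂[2,3,6] = [3,6] − [2,6] + [2,3].
As a 12×6 matrix over Z this has rank 6, with invariant factors (1,1,1,1,1,1).

Reading off H_k = ker ∂_k / im ∂_{k+1}:

  H_0: rank C_0 − rank ∂_1 = 6 − 5 = 1, and the invariant factors of ∂_1 are all 1, so H_0 = Z.
  H_1: rank ker ∂_1 − rank ∂_2 = (12 − 5) − 6 = 1, and the invariant factors of ∂_2 are all 1, so H_1 = Z.
  H_2: rank ker ∂_2 − rank ∂_3 = (6 − 6) − 0 = 0, and there is no ∂_3, so H_2 = 0.

Hence the Betti numbers are b_0 = 1, b_1 = 1, b_2 = 0.

b_0 = 1, b_1 = 1, b_2 = 0.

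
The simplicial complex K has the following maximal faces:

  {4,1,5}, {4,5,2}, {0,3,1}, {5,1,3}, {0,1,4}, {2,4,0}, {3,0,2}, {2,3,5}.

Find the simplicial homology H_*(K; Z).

Take the total order 0 < 1 < 2 < 3 < 4 < 5 on the vertex set. Then K (dimension 2) consists of the simplices:

  0-simplices (6): [0], [1], [2], [3], [4], [5]
  1-simplices (12): [0,1], [0,2], [0,3], [0,4], [1,3], [1,4], [1,5], [2,3], [2,4], [2,5], [3,5], [4,5]
  2-simplices (8): [0,1,3], [0,1,4], [0,2,3], [0,2,4], [1,3,5], [1,4,5], [2,3,5], [2,4,5]

so the chain groups are C_0 ≅ Z^6, C_1 ≅ Z^12, C_2 ≅ Z^8.

Boundary ∂_1: C_1 → C_0 maps an edge to its endpoints' difference, ∂[p,q] = q − p. For instance
  ∂[1,4] = [4] − [1].
As a 6×12 matrix over Z this has rank 5, with invariant factors (1,1,1,1,1).

Boundary ∂_2: C_2 → C_1 acts by ∂[p,q,r] = [q,r] − [p,r] + [p,q]. For instance
  ∂[0,1,4] = [1,4] − [0,4] + [0,1],
  ∂[2,3,5] = [3,5] − [2,5] + [2,3].
This gives a 12×8 integer matrix of rank 7; reducing to Smith normal form yields diagonal entries (1,1,1,1,1,1,1).

Computing H_k = (kernel of ∂_k) / (image of ∂_{k+1}):

  H_0: rank C_0 − rank ∂_1 = 6 − 5 = 1, and the invariant factors of ∂_1 are all 1, so H_0 = Z.
  H_1: rank ker ∂_1 − rank ∂_2 = (12 − 5) − 7 = 0, and the invariant factors of ∂_2 are all 1, so H_1 = 0.
  H_2: rank ker ∂_2 − rank ∂_3 = (8 − 7) − 0 = 1, and there is no ∂_3, so H_2 = Z.

As a check, the Euler characteristic is 6 − 12 + 8 = 2, which agrees with 1 − 0 + 1 = 2.
(K is a triangulation of the 2-sphere S^2.)

H_0 = Z,  H_1 = 0,  H_2 = Z.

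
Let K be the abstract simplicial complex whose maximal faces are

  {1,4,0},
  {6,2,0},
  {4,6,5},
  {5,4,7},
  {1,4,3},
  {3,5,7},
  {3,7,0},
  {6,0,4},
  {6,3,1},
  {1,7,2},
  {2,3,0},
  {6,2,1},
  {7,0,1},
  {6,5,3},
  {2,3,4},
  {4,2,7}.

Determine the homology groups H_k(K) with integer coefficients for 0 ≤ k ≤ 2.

H_0 = Z,  H_1 = Z^2,  H_2 = Z.

Fix the vertex order 0 < 1 < 2 < 3 < 4 < 5 < 6 < 7 and write every simplex with vertices in increasing order. Then dim K = 2 and the simplices of K are:

  0-simplices (8): [0], [1], [2], [3], [4], [5], [6], [7]
  1-simplices (24): (24 of them)
  2-simplices (16): [0,1,4], [0,1,7], [0,2,3], [0,2,6], [0,3,7], [0,4,6], [1,2,6], [1,2,7], [1,3,4], [1,3,6], [2,3,4], [2,4,7], [3,5,6], [3,5,7], [4,5,6], [4,5,7]

so the chain groups are C_0 ≅ Z^8, C_1 ≅ Z^24, C_2 ≅ Z^16.

The boundary map ∂_1: C_1 → C_0 sends each edge [p,q] (with p < q) to q − p. For instance
  ∂[3,7] = [7] − [3].
As a 8×24 matrix over Z this has rank 7, with invariant factors (1,1,1,1,1,1,1).

∂_2: C_2 → C_1 acts by ∂[p,q,r] = [q,r] − [p,r] + [p,q]. For instance
  ∂[0,3,7] = [3,7] − [0,7] + [0,3],
  ∂[0,2,3] = [2,3] − [0,3] + [0,2].
The 24×16 boundary matrix has rank 15 and Smith normal form diag(1,1,1,1,1,1,1,1,1,1,1,1,1,1,1).

Computing H_k = (kernel of ∂_k) / (image of ∂_{k+1}):

  H_0: rank C_0 − rank ∂_1 = 8 − 7 = 1, and the invariant factors of ∂_1 are all 1, so H_0 ≅ Z.
  H_1: rank ker ∂_1 − rank ∂_2 = (24 − 7) − 15 = 2, and the invariant factors of ∂_2 are all 1, so H_1 ≅ Z^2.
  H_2: rank ker ∂_2 − rank ∂_3 = (16 − 15) − 0 = 1, and there is no ∂_3, so H_2 ≅ Z.

(K is a triangulation of the torus T^2.)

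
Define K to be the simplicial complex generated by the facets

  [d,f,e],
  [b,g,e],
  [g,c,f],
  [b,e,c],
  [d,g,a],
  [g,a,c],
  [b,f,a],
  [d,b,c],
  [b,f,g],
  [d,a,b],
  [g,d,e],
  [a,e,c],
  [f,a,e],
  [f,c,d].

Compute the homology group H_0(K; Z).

H_0 = Z.

K has 7 vertices, 21 edges, 14 triangles.
rank ∂_0 = 0, rank ∂_1 = 6 ⇒ b_0 = 7 − 0 − 6 = 1; all invariant factors of ∂_1 are 1 so no torsion. So H_0 = Z.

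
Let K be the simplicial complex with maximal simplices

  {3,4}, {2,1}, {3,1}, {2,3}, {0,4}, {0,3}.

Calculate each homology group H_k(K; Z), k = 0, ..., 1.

H_0 ≅ Z,  H_1 ≅ Z^2.

K has 5 vertices, 6 edges.
rank ∂_0 = 0, rank ∂_1 = 4 ⇒ b_0 = 5 − 0 − 4 = 1; all invariant factors of ∂_1 are 1 so no torsion. So H_0 ≅ Z.
rank ∂_1 = 4, rank ∂_2 = 0 ⇒ b_1 = 6 − 4 − 0 = 2. So H_1 ≅ Z^2.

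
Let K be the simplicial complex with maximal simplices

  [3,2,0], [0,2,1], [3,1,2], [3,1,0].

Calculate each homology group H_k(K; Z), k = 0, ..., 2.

Order the vertices as 0 < 1 < 2 < 3. Listing each simplex with vertices in this order, K has dimension 2 with simplices:

  0-simplices (4): [0], [1], [2], [3]
  1-simplices (6): [0,1], [0,2], [0,3], [1,2], [1,3], [2,3]
  2-simplices (4): [0,1,2], [0,1,3], [0,2,3], [1,2,3]

so the chain groups are C_0 ≅ Z^4, C_1 ≅ Z^6, C_2 ≅ Z^4.

Boundary ∂_1: C_1 → C_0 sends each edge [p,q] (with p < q) to q − p. For instance
  ∂[0,3] = [3] − [0].
The 4×6 boundary matrix has rank 3 and Smith normal form diag(1,1,1).

Boundary ∂_2: C_2 → C_1 acts by ∂[p,q,r] = [q,r] − [p,r] + [p,q]. For instance
  ∂[0,2,3] = [2,3] − [0,3] + [0,2],
  ∂[0,1,2] = [1,2] − [0,2] + [0,1].
As a 6×4 matrix over Z this has rank 3, with invariant factors (1,1,1).

Computing H_k = (kernel of ∂_k) / (image of ∂_{k+1}):

  H_0: rank C_0 − rank ∂_1 = 4 − 3 = 1, and the invariant factors of ∂_1 are all 1, so H_0 = Z.
  H_1: rank ker ∂_1 − rank ∂_2 = (6 − 3) − 3 = 0, and the invariant factors of ∂_2 are all 1, so H_1 = 0.
  H_2: rank ker ∂_2 − rank ∂_3 = (4 − 3) − 0 = 1, and there is no ∂_3, so H_2 = Z.

(K is a triangulation of the 2-sphere S^2.)

H_0 = Z,  H_1 = 0,  H_2 = Z.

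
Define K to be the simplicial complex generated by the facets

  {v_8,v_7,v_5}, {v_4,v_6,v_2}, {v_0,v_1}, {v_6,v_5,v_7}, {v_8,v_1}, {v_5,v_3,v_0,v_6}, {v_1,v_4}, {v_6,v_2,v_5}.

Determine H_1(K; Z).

H_1 ≅ Z^2.

Order the vertices as v_0 < v_1 < v_2 < v_3 < v_4 < v_5 < v_6 < v_7 < v_8. Listing each simplex with vertices in this order, K has dimension 3 with simplices:

  0-simplices (9): [v_0], [v_1], [v_2], [v_3], [v_4], [v_5], [v_6], [v_7], [v_8]
  1-simplices (17): (17 of them)
  2-simplices (8): [v_0,v_3,v_5], [v_0,v_3,v_6], [v_0,v_5,v_6], [v_2,v_4,v_6], [v_2,v_5,v_6], [v_3,v_5,v_6], [v_5,v_6,v_7], [v_5,v_7,v_8]
  3-simplices (1): [v_0,v_3,v_5,v_6]

Hence C_0 ≅ Z^9, C_1 ≅ Z^17, C_2 ≅ Z^8, C_3 ≅ Z^1.

The boundary map ∂_1: C_1 → C_0 maps an edge to its endpoints' difference, ∂[p,q] = q − p. For instance
  ∂[v_0,v_5] = [v_5] − [v_0].
As a 9×17 matrix over Z this has rank 8, with invariant factors (1,1,1,1,1,1,1,1).

The boundary map ∂_2: C_2 → C_1 sends each 2-simplex [p,q,r] to [q,r] − [p,r] + [p,q]. For instance
  ∂[v_3,v_5,v_6] = [v_5,v_6] − [v_3,v_6] + [v_3,v_5],
  ∂[v_5,v_7,v_8] = [v_7,v_8] − [v_5,v_8] + [v_5,v_7].
The 17×8 boundary matrix has rank 7 and Smith normal form diag(1,1,1,1,1,1,1).

∂_3: C_3 → C_2 sends each 3-simplex σ to the alternating sum Σ_i (−1)^i (σ with its i-th vertex removed). For instance
  ∂[v_0,v_3,v_5,v_6] = [v_3,v_5,v_6] − [v_0,v_5,v_6] + [v_0,v_3,v_6] − [v_0,v_3,v_5].
As a 8×1 matrix over Z this has rank 1, with invariant factors (1).

Now H_k = ker ∂_k / im ∂_{k+1}, so:

  H_1: rank ker ∂_1 − rank ∂_2 = (17 − 8) − 7 = 2, and the invariant factors of ∂_2 are all 1, so H_1 = Z^2.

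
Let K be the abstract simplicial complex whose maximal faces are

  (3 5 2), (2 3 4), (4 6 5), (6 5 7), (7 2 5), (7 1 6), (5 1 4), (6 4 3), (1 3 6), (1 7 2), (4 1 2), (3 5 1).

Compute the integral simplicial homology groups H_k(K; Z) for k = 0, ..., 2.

Order the vertices as 1 < 2 < 3 < 4 < 5 < 6 < 7. Listing each simplex with vertices in this order, K has dimension 2 with simplices:

  0-simplices (7): [1], [2], [3], [4], [5], [6], [7]
  1-simplices (18): [1,2], [1,3], [1,4], [1,5], [1,6], [1,7], [2,3], [2,4], [2,5], [2,7], [3,4], [3,5], [3,6], [4,5], [4,6], [5,6], [5,7], [6,7]
  2-simplices (12): [1,2,4], [1,2,7], [1,3,5], [1,3,6], [1,4,5], [1,6,7], [2,3,4], [2,3,5], [2,5,7], [3,4,6], [4,5,6], [5,6,7]

giving chain groups C_0 ≅ Z^7, C_1 ≅ Z^18, C_2 ≅ Z^12.

Boundary ∂_1: C_1 → C_0 is given by ∂[p,q] = [q] − [p]. For instance
  ∂[2,5] = [5] − [2].
The 7×18 boundary matrix has rank 6 and Smith normal form diag(1,1,1,1,1,1).

Boundary ∂_2: C_2 → C_1 sends each 2-simplex [p,q,r] to [q,r] − [p,r] + [p,q]. For instance
  ∂[1,3,6] = [3,6] − [1,6] + [1,3],
  ∂[4,5,6] = [5,6] − [4,6] + [4,5].
The resulting 18×12 matrix has rank 12, and its Smith normal form has invariant factors (1,1,1,1,1,1,1,1,1,1,1,2).

Now H_k = ker ∂_k / im ∂_{k+1}, so:

  H_0: rank C_0 − rank ∂_1 = 7 − 6 = 1, and the invariant factors of ∂_1 are all 1, so H_0 ≅ Z.
  H_1: rank ker ∂_1 − rank ∂_2 = (18 − 6) − 12 = 0, and ∂_2 has invariant factor 2 > 1, so H_1 ≅ Z/2.
  H_2: rank ker ∂_2 − rank ∂_3 = (12 − 12) − 0 = 0, and there is no ∂_3, so H_2 ≅ 0.

(K is a triangulation of the real projective plane RP^2.)

H_0 = Z,  H_1 = Z/2,  H_2 = 0.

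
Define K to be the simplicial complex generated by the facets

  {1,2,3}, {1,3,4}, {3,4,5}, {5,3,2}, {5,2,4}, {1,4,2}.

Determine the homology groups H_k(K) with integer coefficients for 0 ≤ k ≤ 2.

H_0 = Z,  H_1 = 0,  H_2 = Z.

Take the total order 1 < 2 < 3 < 4 < 5 on the vertex set. Then K (dimension 2) consists of the simplices:

  0-simplices (5): [1], [2], [3], [4], [5]
  1-simplices (9): [1,2], [1,3], [1,4], [2,3], [2,4], [2,5], [3,4], [3,5], [4,5]
  2-simplices (6): [1,2,3], [1,2,4], [1,3,4], [2,3,5], [2,4,5], [3,4,5]

so the chain groups are C_0 ≅ Z^5, C_1 ≅ Z^9, C_2 ≅ Z^6.

∂_1: C_1 → C_0 maps an edge to its endpoints' difference, ∂[p,q] = q − p.
The 5×9 boundary matrix has rank 4 and Smith normal form diag(1,1,1,1).

Boundary ∂_2: C_2 → C_1 acts by ∂[p,q,r] = [q,r] − [p,r] + [p,q]. For instance
  ∂[3,4,5] = [4,5] − [3,5] + [3,4],
  ∂[2,4,5] = [4,5] − [2,5] + [2,4].
As a 9×6 matrix over Z this has rank 5, with invariant factors (1,1,1,1,1).

Now H_k = ker ∂_k / im ∂_{k+1}, so:

  H_0: rank C_0 − rank ∂_1 = 5 − 4 = 1, and the invariant factors of ∂_1 are all 1, so H_0 = Z.
  H_1: rank ker ∂_1 − rank ∂_2 = (9 − 4) − 5 = 0, and the invariant factors of ∂_2 are all 1, so H_1 = 0.
  H_2: rank ker ∂_2 − rank ∂_3 = (6 − 5) − 0 = 1, and there is no ∂_3, so H_2 = Z.

(K is a triangulation of the 2-sphere S^2.)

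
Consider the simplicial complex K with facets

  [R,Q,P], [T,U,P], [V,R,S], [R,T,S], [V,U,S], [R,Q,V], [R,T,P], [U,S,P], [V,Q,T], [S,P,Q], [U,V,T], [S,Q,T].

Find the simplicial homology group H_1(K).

H_1 = Z/2Z.

Take the total order P < Q < R < S < T < U < V on the vertex set. Then K (dimension 2) consists of the simplices:

  0-simplices (7): P, Q, R, S, T, U, V
  1-simplices (18): PQ, PR, PS, PT, PU, QR, QS, QT, QV, RS, RT, RV, ST, SU, SV, TU, TV, UV
  2-simplices (12): PQR, PQS, PRT, PSU, PTU, QRV, QST, QTV, RST, RSV, SUV, TUV

so the chain groups are C_0 ≅ Z^7, C_1 ≅ Z^18, C_2 ≅ Z^12.

Boundary ∂_1: C_1 → C_0 is given by ∂[p,q] = [q] − [p].
The resulting 7×18 matrix has rank 6, and its Smith normal form has invariant factors (1,1,1,1,1,1).

The boundary map ∂_2: C_2 → C_1 maps a triangle to the signed sum of its edges. For instance
  ∂QRV = RV − QV + QR,
  ∂SUV = UV − SV + SU.
This gives a 18×12 integer matrix of rank 12; reducing to Smith normal form yields diagonal entries (1,1,1,1,1,1,1,1,1,1,1,2).

From H_k ≅ ker(∂_k) / im(∂_{k+1}) we obtain:

  H_1: rank ker ∂_1 − rank ∂_2 = (18 − 6) − 12 = 0, and ∂_2 has invariant factor 2 > 1, so H_1 = Z/2Z.

(K is a triangulation of the real projective plane RP^2.)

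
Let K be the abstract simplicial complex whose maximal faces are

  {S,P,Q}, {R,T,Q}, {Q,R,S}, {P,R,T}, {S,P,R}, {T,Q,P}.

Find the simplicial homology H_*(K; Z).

H_0 ≅ Z,  H_1 = 0,  H_2 ≅ Z.

Order the vertices as P < Q < R < S < T. Listing each simplex with vertices in this order, K has dimension 2 with simplices:

  0-simplices (5): P, Q, R, S, T
  1-simplices (9): PQ, PR, PS, PT, QR, QS, QT, RS, RT
  2-simplices (6): PQS, PQT, PRS, PRT, QRS, QRT

Hence C_0 ≅ Z^5, C_1 ≅ Z^9, C_2 ≅ Z^6.

The boundary map ∂_1: C_1 → C_0 maps an edge to its endpoints' difference, ∂[p,q] = q − p. For instance
  ∂PT = T − P.
The 5×9 boundary matrix has rank 4 and Smith normal form diag(1,1,1,1).

The boundary map ∂_2: C_2 → C_1 maps a triangle to the signed sum of its edges. For instance
  ∂PRS = RS − PS + PR,
  ∂PQT = QT − PT + PQ.
As a 9×6 matrix over Z this has rank 5, with invariant factors (1,1,1,1,1).

From H_k ≅ ker(∂_k) / im(∂_{k+1}) we obtain:

  H_0: rank C_0 − rank ∂_1 = 5 − 4 = 1, and the invariant factors of ∂_1 are all 1, so H_0 = Z.
  H_1: rank ker ∂_1 − rank ∂_2 = (9 − 4) − 5 = 0, and the invariant factors of ∂_2 are all 1, so H_1 = 0.
  H_2: rank ker ∂_2 − rank ∂_3 = (6 − 5) − 0 = 1, and there is no ∂_3, so H_2 = Z.

As a check, the Euler characteristic is 5 − 9 + 6 = 2, which agrees with 1 − 0 + 1 = 2.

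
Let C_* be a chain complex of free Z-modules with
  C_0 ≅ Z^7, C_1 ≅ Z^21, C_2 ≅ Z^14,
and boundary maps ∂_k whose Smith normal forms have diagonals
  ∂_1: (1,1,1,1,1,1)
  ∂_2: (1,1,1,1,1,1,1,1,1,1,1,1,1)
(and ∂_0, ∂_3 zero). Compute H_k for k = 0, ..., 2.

H_0: b_0 = 7 − 0 − 6 = 1; torsion from ∂_1 factors > 1: none. So H_0 = Z.
H_1: b_1 = 21 − 6 − 13 = 2; torsion from ∂_2 factors > 1: none. So H_1 = Z^2.
H_2: b_2 = 14 − 13 − 0 = 1; torsion from ∂_3 factors > 1: none. So H_2 = Z.

H_0 = Z,  H_1 = Z^2,  H_2 = Z.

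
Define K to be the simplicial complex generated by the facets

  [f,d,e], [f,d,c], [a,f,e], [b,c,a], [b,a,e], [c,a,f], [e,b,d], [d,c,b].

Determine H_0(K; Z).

Take the total order a < b < c < d < e < f on the vertex set. Then K (dimension 2) consists of the simplices:

  0-simplices (6): a, b, c, d, e, f
  1-simplices (12): ab, ac, ae, af, bc, bd, be, cd, cf, de, df, ef
  2-simplices (8): abc, abe, acf, aef, bcd, bde, cdf, def

so the chain groups are C_0 ≅ Z^6, C_1 ≅ Z^12, C_2 ≅ Z^8.

Boundary ∂_1: C_1 → C_0 maps an edge to its endpoints' difference, ∂[p,q] = q − p. For instance
  ∂de = e − d.
The 6×12 boundary matrix has rank 5 and Smith normal form diag(1,1,1,1,1).

∂_2: C_2 → C_1 acts by ∂[p,q,r] = [q,r] − [p,r] + [p,q]. For instance
  ∂def = ef − df + de,
  ∂abc = bc − ac + ab.
This gives a 12×8 integer matrix of rank 7; reducing to Smith normal form yields diagonal entries (1,1,1,1,1,1,1).

Now H_k = ker ∂_k / im ∂_{k+1}, so:

  H_0: rank C_0 − rank ∂_1 = 6 − 5 = 1, and the invariant factors of ∂_1 are all 1, so H_0 ≅ Z.

H_0 = Z.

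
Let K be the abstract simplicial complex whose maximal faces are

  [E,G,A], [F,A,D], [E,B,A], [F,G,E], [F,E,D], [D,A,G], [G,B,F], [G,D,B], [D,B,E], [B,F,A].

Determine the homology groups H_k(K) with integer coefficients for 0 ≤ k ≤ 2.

K has 6 vertices, 15 edges, 10 triangles.
rank ∂_0 = 0, rank ∂_1 = 5 ⇒ b_0 = 6 − 0 − 5 = 1; all invariant factors of ∂_1 are 1 so no torsion. So H_0 ≅ Z.
rank ∂_1 = 5, rank ∂_2 = 10 ⇒ b_1 = 15 − 5 − 10 = 0; ∂_2 has invariant factor(s) [2] giving torsion. So H_1 ≅ Z_2.
rank ∂_2 = 10, rank ∂_3 = 0 ⇒ b_2 = 10 − 10 − 0 = 0. So H_2 ≅ 0.

H_0 ≅ Z,  H_1 ≅ Z_2,  H_2 = 0.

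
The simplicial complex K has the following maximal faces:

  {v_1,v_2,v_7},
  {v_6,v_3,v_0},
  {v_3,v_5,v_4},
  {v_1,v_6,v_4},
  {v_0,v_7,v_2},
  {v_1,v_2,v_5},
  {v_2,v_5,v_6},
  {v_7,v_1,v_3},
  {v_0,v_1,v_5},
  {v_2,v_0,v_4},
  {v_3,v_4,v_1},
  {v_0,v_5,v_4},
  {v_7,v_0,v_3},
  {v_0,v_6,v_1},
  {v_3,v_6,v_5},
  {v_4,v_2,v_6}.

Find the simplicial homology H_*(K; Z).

Order the vertices as v_0 < v_1 < v_2 < v_3 < v_4 < v_5 < v_6 < v_7. Listing each simplex with vertices in this order, K has dimension 2 with simplices:

  0-simplices (8): [v_0], [v_1], [v_2], [v_3], [v_4], [v_5], [v_6], [v_7]
  1-simplices (24): (24 of them)
  2-simplices (16): (16 of them)

so the chain groups are C_0 ≅ Z^8, C_1 ≅ Z^24, C_2 ≅ Z^16.

Boundary ∂_1: C_1 → C_0 maps an edge to its endpoints' difference, ∂[p,q] = q − p.
This gives a 8×24 integer matrix of rank 7; reducing to Smith normal form yields diagonal entries (1,1,1,1,1,1,1).

The boundary map ∂_2: C_2 → C_1 acts by ∂[p,q,r] = [q,r] − [p,r] + [p,q]. For instance
  ∂[v_1,v_3,v_4] = [v_3,v_4] − [v_1,v_4] + [v_1,v_3],
  ∂[v_3,v_5,v_6] = [v_5,v_6] − [v_3,v_6] + [v_3,v_5].
The resulting 24×16 matrix has rank 15, and its Smith normal form has invariant factors (1,1,1,1,1,1,1,1,1,1,1,1,1,1,1).

Now H_k = ker ∂_k / im ∂_{k+1}, so:

  H_0: rank C_0 − rank ∂_1 = 8 − 7 = 1, and the invariant factors of ∂_1 are all 1, so H_0 = Z.
  H_1: rank ker ∂_1 − rank ∂_2 = (24 − 7) − 15 = 2, and the invariant factors of ∂_2 are all 1, so H_1 = Z^2.
  H_2: rank ker ∂_2 − rank ∂_3 = (16 − 15) − 0 = 1, and there is no ∂_3, so H_2 = Z.

H_0 = Z,  H_1 = Z^2,  H_2 = Z.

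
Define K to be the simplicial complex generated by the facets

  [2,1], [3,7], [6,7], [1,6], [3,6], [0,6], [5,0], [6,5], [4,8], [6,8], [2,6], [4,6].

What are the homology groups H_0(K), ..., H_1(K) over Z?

H_0 ≅ Z,  H_1 ≅ Z^4.

Take the total order 0 < 1 < 2 < 3 < 4 < 5 < 6 < 7 < 8 on the vertex set. Then K (dimension 1) consists of the simplices:

  0-simplices (9): [0], [1], [2], [3], [4], [5], [6], [7], [8]
  1-simplices (12): [0,5], [0,6], [1,2], [1,6], [2,6], [3,6], [3,7], [4,6], [4,8], [5,6], [6,7], [6,8]

so the chain groups are C_0 ≅ Z^9, C_1 ≅ Z^12.

The boundary map ∂_1: C_1 → C_0 sends each edge [p,q] (with p < q) to q − p.
The resulting 9×12 matrix has rank 8, and its Smith normal form has invariant factors (1,1,1,1,1,1,1,1).

From H_k ≅ ker(∂_k) / im(∂_{k+1}) we obtain:

  H_0: rank C_0 − rank ∂_1 = 9 − 8 = 1, and the invariant factors of ∂_1 are all 1, so H_0 = Z.
  H_1: rank ker ∂_1 − rank ∂_2 = (12 − 8) − 0 = 4, and there is no ∂_2, so H_1 = Z^4.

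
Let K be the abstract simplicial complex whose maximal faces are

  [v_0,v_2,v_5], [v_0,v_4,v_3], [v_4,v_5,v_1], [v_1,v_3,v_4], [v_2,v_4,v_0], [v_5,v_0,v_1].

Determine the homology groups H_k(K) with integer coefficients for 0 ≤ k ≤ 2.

Fix the vertex order v_0 < v_1 < v_2 < v_3 < v_4 < v_5 and write every simplex with vertices in increasing order. Then dim K = 2 and the simplices of K are:

  0-simplices (6): [v_0], [v_1], [v_2], [v_3], [v_4], [v_5]
  1-simplices (12): [v_0,v_1], [v_0,v_2], [v_0,v_3], [v_0,v_4], [v_0,v_5], [v_1,v_3], [v_1,v_4], [v_1,v_5], [v_2,v_4], [v_2,v_5], [v_3,v_4], [v_4,v_5]
  2-simplices (6): [v_0,v_1,v_5], [v_0,v_2,v_4], [v_0,v_2,v_5], [v_0,v_3,v_4], [v_1,v_3,v_4], [v_1,v_4,v_5]

giving chain groups C_0 ≅ Z^6, C_1 ≅ Z^12, C_2 ≅ Z^6.

∂_1: C_1 → C_0 sends each edge [p,q] (with p < q) to q − p. For instance
  ∂[v_0,v_1] = [v_1] − [v_0].
This gives a 6×12 integer matrix of rank 5; reducing to Smith normal form yields diagonal entries (1,1,1,1,1).

Boundary ∂_2: C_2 → C_1 acts by ∂[p,q,r] = [q,r] − [p,r] + [p,q]. For instance
  ∂[v_1,v_4,v_5] = [v_4,v_5] − [v_1,v_5] + [v_1,v_4],
  ∂[v_0,v_2,v_5] = [v_2,v_5] − [v_0,v_5] + [v_0,v_2].
This gives a 12×6 integer matrix of rank 6; reducing to Smith normal form yields diagonal entries (1,1,1,1,1,1).

From H_k ≅ ker(∂_k) / im(∂_{k+1}) we obtain:

  H_0: rank C_0 − rank ∂_1 = 6 − 5 = 1, and the invariant factors of ∂_1 are all 1, so H_0 = Z.
  H_1: rank ker ∂_1 − rank ∂_2 = (12 − 5) − 6 = 1, and the invariant factors of ∂_2 are all 1, so H_1 = Z.
  H_2: rank ker ∂_2 − rank ∂_3 = (6 − 6) − 0 = 0, and there is no ∂_3, so H_2 = 0.

(K is a triangulation of the cylinder S^1 x I.)

H_0 = Z,  H_1 = Z,  H_2 = 0.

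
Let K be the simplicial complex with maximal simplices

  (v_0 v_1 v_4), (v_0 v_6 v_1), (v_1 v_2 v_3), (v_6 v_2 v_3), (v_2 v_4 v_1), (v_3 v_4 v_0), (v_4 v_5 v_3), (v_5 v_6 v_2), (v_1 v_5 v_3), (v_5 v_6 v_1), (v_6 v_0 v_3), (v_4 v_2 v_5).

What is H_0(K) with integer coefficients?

Fix the vertex order v_0 < v_1 < v_2 < v_3 < v_4 < v_5 < v_6 and write every simplex with vertices in increasing order. Then dim K = 2 and the simplices of K are:

  0-simplices (7): [v_0], [v_1], [v_2], [v_3], [v_4], [v_5], [v_6]
  1-simplices (18): (18 of them)
  2-simplices (12): (12 of them)

giving chain groups C_0 ≅ Z^7, C_1 ≅ Z^18, C_2 ≅ Z^12.

The boundary map ∂_1: C_1 → C_0 sends each edge [p,q] (with p < q) to q − p.
This gives a 7×18 integer matrix of rank 6; reducing to Smith normal form yields diagonal entries (1,1,1,1,1,1).

∂_2: C_2 → C_1 maps a triangle to the signed sum of its edges. For instance
  ∂[v_2,v_5,v_6] = [v_5,v_6] − [v_2,v_6] + [v_2,v_5],
  ∂[v_1,v_3,v_5] = [v_3,v_5] − [v_1,v_5] + [v_1,v_3].
The resulting 18×12 matrix has rank 12, and its Smith normal form has invariant factors (1,1,1,1,1,1,1,1,1,1,1,2).

Now H_k = ker ∂_k / im ∂_{k+1}, so:

  H_0: rank C_0 − rank ∂_1 = 7 − 6 = 1, and the invariant factors of ∂_1 are all 1, so H_0 = Z.

H_0 ≅ Z.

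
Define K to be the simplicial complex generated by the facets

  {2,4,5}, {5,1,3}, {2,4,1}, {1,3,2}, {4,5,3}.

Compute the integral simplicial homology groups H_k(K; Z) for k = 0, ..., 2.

We work with the vertex ordering 1 < 2 < 3 < 4 < 5. The simplices of K, each written with vertices in increasing order, are:

  0-simplices (5): [1], [2], [3], [4], [5]
  1-simplices (10): [1,2], [1,3], [1,4], [1,5], [2,3], [2,4], [2,5], [3,4], [3,5], [4,5]
  2-simplices (5): [1,2,3], [1,2,4], [1,3,5], [2,4,5], [3,4,5]

Hence C_0 ≅ Z^5, C_1 ≅ Z^10, C_2 ≅ Z^5.

∂_1: C_1 → C_0 maps an edge to its endpoints' difference, ∂[p,q] = q − p. For instance
  ∂[2,3] = [3] − [2].
As a 5×10 matrix over Z this has rank 4, with invariant factors (1,1,1,1).

∂_2: C_2 → C_1 sends each 2-simplex [p,q,r] to [q,r] − [p,r] + [p,q]. For instance
  ∂[1,3,5] = [3,5] − [1,5] + [1,3],
  ∂[1,2,3] = [2,3] − [1,3] + [1,2].
This gives a 10×5 integer matrix of rank 5; reducing to Smith normal form yields diagonal entries (1,1,1,1,1).

Computing H_k = (kernel of ∂_k) / (image of ∂_{k+1}):

  H_0: rank C_0 − rank ∂_1 = 5 − 4 = 1, and the invariant factors of ∂_1 are all 1, so H_0 = Z.
  H_1: rank ker ∂_1 − rank ∂_2 = (10 − 4) − 5 = 1, and the invariant factors of ∂_2 are all 1, so H_1 = Z.
  H_2: rank ker ∂_2 − rank ∂_3 = (5 − 5) − 0 = 0, and there is no ∂_3, so H_2 = 0.

H_0 = Z,  H_1 = Z,  H_2 = 0.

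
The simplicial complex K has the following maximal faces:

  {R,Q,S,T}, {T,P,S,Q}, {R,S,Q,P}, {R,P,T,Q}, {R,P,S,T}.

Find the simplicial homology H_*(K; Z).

Take the total order P < Q < R < S < T on the vertex set. Then K (dimension 3) consists of the simplices:

  0-simplices (5): P, Q, R, S, T
  1-simplices (10): PQ, PR, PS, PT, QR, QS, QT, RS, RT, ST
  2-simplices (10): PQR, PQS, PQT, PRS, PRT, PST, QRS, QRT, QST, RST
  3-simplices (5): PQRS, PQRT, PQST, PRST, QRST

Hence C_0 ≅ Z^5, C_1 ≅ Z^10, C_2 ≅ Z^10, C_3 ≅ Z^5.

Boundary ∂_1: C_1 → C_0 sends each edge [p,q] (with p < q) to q − p. For instance
  ∂PS = S − P.
The 5×10 boundary matrix has rank 4 and Smith normal form diag(1,1,1,1).

∂_2: C_2 → C_1 sends each 2-simplex [p,q,r] to [q,r] − [p,r] + [p,q]. For instance
  ∂PQT = QT − PT + PQ,
  ∂QRS = RS − QS + QR.
The 10×10 boundary matrix has rank 6 and Smith normal form diag(1,1,1,1,1,1).

Boundary ∂_3: C_3 → C_2 sends each 3-simplex σ to the alternating sum Σ_i (−1)^i (σ with its i-th vertex removed). For instance
  ∂QRST = RST − QST + QRT − QRS,
  ∂PQST = QST − PST + PQT − PQS.
The 10×5 boundary matrix has rank 4 and Smith normal form diag(1,1,1,1).

Computing H_k = (kernel of ∂_k) / (image of ∂_{k+1}):

  H_0: rank C_0 − rank ∂_1 = 5 − 4 = 1, and the invariant factors of ∂_1 are all 1, so H_0 = Z.
  H_1: rank ker ∂_1 − rank ∂_2 = (10 − 4) − 6 = 0, and the invariant factors of ∂_2 are all 1, so H_1 = 0.
  H_2: rank ker ∂_2 − rank ∂_3 = (10 − 6) − 4 = 0, and the invariant factors of ∂_3 are all 1, so H_2 = 0.
  H_3: rank ker ∂_3 − rank ∂_4 = (5 − 4) − 0 = 1, and there is no ∂_4, so H_3 = Z.

H_0 = Z,  H_1 = 0,  H_2 = 0,  H_3 = Z.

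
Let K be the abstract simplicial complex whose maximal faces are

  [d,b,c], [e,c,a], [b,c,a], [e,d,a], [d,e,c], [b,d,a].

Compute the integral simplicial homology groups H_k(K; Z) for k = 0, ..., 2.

H_0 = Z,  H_1 = 0,  H_2 = Z.

Order the vertices as a < b < c < d < e. Listing each simplex with vertices in this order, K has dimension 2 with simplices:

  0-simplices (5): a, b, c, d, e
  1-simplices (9): ab, ac, ad, ae, bc, bd, cd, ce, de
  2-simplices (6): abc, abd, ace, ade, bcd, cde

giving chain groups C_0 ≅ Z^5, C_1 ≅ Z^9, C_2 ≅ Z^6.

∂_1: C_1 → C_0 maps an edge to its endpoints' difference, ∂[p,q] = q − p.
The resulting 5×9 matrix has rank 4, and its Smith normal form has invariant factors (1,1,1,1).

Boundary ∂_2: C_2 → C_1 acts by ∂[p,q,r] = [q,r] − [p,r] + [p,q]. For instance
  ∂cde = de − ce + cd,
  ∂bcd = cd − bd + bc.
This gives a 9×6 integer matrix of rank 5; reducing to Smith normal form yields diagonal entries (1,1,1,1,1).

From H_k ≅ ker(∂_k) / im(∂_{k+1}) we obtain:

  H_0: rank C_0 − rank ∂_1 = 5 − 4 = 1, and the invariant factors of ∂_1 are all 1, so H_0 ≅ Z.
  H_1: rank ker ∂_1 − rank ∂_2 = (9 − 4) − 5 = 0, and the invariant factors of ∂_2 are all 1, so H_1 ≅ 0.
  H_2: rank ker ∂_2 − rank ∂_3 = (6 − 5) − 0 = 1, and there is no ∂_3, so H_2 ≅ Z.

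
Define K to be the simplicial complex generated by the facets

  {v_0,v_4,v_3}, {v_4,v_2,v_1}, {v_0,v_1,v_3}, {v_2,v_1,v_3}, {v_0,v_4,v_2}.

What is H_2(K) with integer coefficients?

Fix the vertex order v_0 < v_1 < v_2 < v_3 < v_4 and write every simplex with vertices in increasing order. Then dim K = 2 and the simplices of K are:

  0-simplices (5): [v_0], [v_1], [v_2], [v_3], [v_4]
  1-simplices (10): [v_0,v_1], [v_0,v_2], [v_0,v_3], [v_0,v_4], [v_1,v_2], [v_1,v_3], [v_1,v_4], [v_2,v_3], [v_2,v_4], [v_3,v_4]
  2-simplices (5): [v_0,v_1,v_3], [v_0,v_2,v_4], [v_0,v_3,v_4], [v_1,v_2,v_3], [v_1,v_2,v_4]

giving chain groups C_0 ≅ Z^5, C_1 ≅ Z^10, C_2 ≅ Z^5.

∂_1: C_1 → C_0 is given by ∂[p,q] = [q] − [p].
The resulting 5×10 matrix has rank 4, and its Smith normal form has invariant factors (1,1,1,1).

The boundary map ∂_2: C_2 → C_1 sends each 2-simplex [p,q,r] to [q,r] − [p,r] + [p,q]. For instance
  ∂[v_0,v_1,v_3] = [v_1,v_3] − [v_0,v_3] + [v_0,v_1],
  ∂[v_1,v_2,v_4] = [v_2,v_4] − [v_1,v_4] + [v_1,v_2].
The 10×5 boundary matrix has rank 5 and Smith normal form diag(1,1,1,1,1).

Now H_k = ker ∂_k / im ∂_{k+1}, so:

  H_2: rank ker ∂_2 − rank ∂_3 = (5 − 5) − 0 = 0, and there is no ∂_3, so H_2 ≅ 0.

H_2 ≅ 0.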